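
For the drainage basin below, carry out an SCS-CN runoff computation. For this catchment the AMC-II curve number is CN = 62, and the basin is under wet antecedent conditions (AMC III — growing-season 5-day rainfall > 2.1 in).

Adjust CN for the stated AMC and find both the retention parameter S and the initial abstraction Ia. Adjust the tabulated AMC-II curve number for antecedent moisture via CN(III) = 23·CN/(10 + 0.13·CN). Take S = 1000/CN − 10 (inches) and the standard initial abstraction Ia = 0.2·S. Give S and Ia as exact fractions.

Wet (AMC III): CN(III) = 23·62/(10 + 0.13·62) = 1426/(903/50) = 71300/903 ≈ 78.959
Retention S: 1000/CN − 10 with CN=78.959 → S = 1900/713 ≈ 2.665 in
Ia = 0.2S: 0.2·2.665 = 0.533 in (exactly 380/713)

S = 1900/713 in ≈ 2.665 in; Ia = 380/713 in ≈ 0.533 in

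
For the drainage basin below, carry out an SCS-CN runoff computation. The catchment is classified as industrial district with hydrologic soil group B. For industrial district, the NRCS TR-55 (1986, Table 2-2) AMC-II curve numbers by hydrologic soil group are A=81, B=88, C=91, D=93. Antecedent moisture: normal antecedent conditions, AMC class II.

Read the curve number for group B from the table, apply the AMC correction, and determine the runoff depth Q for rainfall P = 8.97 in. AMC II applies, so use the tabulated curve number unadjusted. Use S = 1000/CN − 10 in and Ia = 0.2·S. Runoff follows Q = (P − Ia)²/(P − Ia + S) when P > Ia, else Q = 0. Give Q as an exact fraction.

Q = 30509163/4057900 in ≈ 7.518 in

NRCS table: industrial district, soil group B → CN(II) = 88
AMC II — tabulated CN = 88 applies directly.
Max retention: S = 1000/88 − 10 = 15/11 in (≈ 1.364 in)
Ia = 0.2·(15/11) = 3/11 in ≈ 0.273 in
Excess rainfall: 8.970 − 0.273 = 8.697 in; P > Ia so Q > 0
Q: (9567/1100)² ÷ (11067/1100) = 30509163/4057900 in (≈ 7.518 in)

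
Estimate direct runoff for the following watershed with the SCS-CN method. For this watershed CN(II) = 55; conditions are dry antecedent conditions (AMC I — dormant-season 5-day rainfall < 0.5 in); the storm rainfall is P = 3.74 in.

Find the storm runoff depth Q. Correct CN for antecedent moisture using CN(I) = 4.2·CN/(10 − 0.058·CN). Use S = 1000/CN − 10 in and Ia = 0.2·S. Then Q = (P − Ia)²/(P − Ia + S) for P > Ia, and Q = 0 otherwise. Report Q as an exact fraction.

Q = 0 in ≈ 0.000 in

Adjust CN=55 to AMC I: 4.2·55/(10 − 0.058·55) → 231 ÷ (681/100) = 7700/227 ≈ 33.921
Max retention: S = 1000/(7700/227) − 10 = 1500/77 in (≈ 19.481 in)
Ia = 0.2·(1500/77) = 300/77 in ≈ 3.896 in
P = 3.740 ≤ Ia = 3.896 in: entire storm abstracted, Q = 0.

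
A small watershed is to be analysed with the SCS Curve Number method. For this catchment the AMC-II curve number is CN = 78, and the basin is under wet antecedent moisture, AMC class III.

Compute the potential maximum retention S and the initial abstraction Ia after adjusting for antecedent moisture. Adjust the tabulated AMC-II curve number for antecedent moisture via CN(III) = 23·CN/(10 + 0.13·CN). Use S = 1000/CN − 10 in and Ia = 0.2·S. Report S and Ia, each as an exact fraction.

S = 1100/897 in ≈ 1.226 in; Ia = 220/897 in ≈ 0.245 in

Wet (AMC III): CN(III) = 23·78/(10 + 0.13·78) = 1794/(1007/50) = 89700/1007 ≈ 89.076
Max retention: S = 1000/(89700/1007) − 10 = 1100/897 in (≈ 1.226 in)
Initial abstraction Ia = S/5 = (1100/897)/5 = 220/897 ≈ 0.245 in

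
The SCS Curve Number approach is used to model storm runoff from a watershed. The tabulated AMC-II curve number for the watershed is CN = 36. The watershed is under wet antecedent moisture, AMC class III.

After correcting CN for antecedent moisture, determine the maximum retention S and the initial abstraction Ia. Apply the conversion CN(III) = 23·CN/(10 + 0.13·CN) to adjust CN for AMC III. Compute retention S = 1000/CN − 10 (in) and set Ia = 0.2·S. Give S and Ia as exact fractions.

S = 1600/207 in ≈ 7.729 in; Ia = 320/207 in ≈ 1.546 in

Wet (AMC III): CN(III) = 23·36/(10 + 0.13·36) = 828/(367/25) = 20700/367 ≈ 56.403
Retention S: 1000/CN − 10 with CN=56.403 → S = 1600/207 ≈ 7.729 in
Ia = 0.2·(1600/207) = 320/207 in ≈ 1.546 in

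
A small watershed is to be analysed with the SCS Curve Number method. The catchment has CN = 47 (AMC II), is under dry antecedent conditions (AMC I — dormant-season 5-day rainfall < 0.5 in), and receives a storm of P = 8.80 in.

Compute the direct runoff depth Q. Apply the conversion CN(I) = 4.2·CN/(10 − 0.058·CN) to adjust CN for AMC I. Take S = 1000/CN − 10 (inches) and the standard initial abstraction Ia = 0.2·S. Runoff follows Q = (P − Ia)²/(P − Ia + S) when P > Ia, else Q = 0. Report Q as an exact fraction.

CN(I) from CN(II)=47: (4.2·47)/(10 − 0.058·47) = 98700/3637 ≈ 27.138
S = 1000/(98700/3637) − 10 = 26500/987 in ≈ 26.849 in
Ia = 0.2S: 0.2·26.849 = 5.370 in (exactly 5300/987)
Excess rainfall: 8.800 − 5.370 = 3.430 in; P > Ia so Q > 0
Runoff Q = (P−Ia)²/(P−Ia+S) = (3.430)²/(3.430+26.849) = 71639296/184356795 ≈ 0.389 in

Q = 71639296/184356795 in ≈ 0.389 in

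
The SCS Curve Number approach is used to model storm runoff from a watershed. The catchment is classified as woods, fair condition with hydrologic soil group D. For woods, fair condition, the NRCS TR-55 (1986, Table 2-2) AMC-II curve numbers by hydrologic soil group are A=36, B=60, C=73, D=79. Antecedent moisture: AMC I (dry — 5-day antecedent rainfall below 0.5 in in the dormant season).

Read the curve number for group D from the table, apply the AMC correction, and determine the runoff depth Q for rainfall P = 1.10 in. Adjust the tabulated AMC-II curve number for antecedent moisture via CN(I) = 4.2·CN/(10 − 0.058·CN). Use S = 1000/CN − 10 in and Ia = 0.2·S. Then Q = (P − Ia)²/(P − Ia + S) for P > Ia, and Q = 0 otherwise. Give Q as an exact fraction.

NRCS table: woods, fair condition, soil group D → CN(II) = 79
Adjust CN=79 to AMC I: 4.2·79/(10 − 0.058·79) → (1659/5) ÷ (2709/500) = 7900/129 ≈ 61.240
Retention S: 1000/CN − 10 with CN=61.240 → S = 500/79 ≈ 6.329 in
Initial abstraction Ia = S/5 = (500/79)/5 = 100/79 ≈ 1.266 in
P = 1.100 ≤ Ia = 1.266 in: entire storm abstracted, Q = 0.

Q = 0 in ≈ 0.000 in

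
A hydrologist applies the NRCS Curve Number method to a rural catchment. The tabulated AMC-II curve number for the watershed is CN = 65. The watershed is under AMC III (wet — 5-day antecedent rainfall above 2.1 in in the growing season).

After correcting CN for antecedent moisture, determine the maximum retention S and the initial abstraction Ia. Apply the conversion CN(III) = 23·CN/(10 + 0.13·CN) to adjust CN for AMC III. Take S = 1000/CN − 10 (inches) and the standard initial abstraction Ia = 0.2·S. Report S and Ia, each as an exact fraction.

S = 700/299 in ≈ 2.341 in; Ia = 140/299 in ≈ 0.468 in

Wet (AMC III): CN(III) = 23·65/(10 + 0.13·65) = 1495/(369/20) = 29900/369 ≈ 81.030
Retention S: 1000/CN − 10 with CN=81.030 → S = 700/299 ≈ 2.341 in
Initial abstraction Ia = S/5 = (700/299)/5 = 140/299 ≈ 0.468 in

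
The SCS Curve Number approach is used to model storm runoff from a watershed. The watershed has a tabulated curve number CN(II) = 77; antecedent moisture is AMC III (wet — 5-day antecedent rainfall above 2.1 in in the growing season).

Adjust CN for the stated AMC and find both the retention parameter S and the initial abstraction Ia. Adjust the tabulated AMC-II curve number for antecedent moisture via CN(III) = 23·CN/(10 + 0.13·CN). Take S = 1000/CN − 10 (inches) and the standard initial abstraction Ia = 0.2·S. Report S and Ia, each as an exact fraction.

Wet (AMC III): CN(III) = 23·77/(10 + 0.13·77) = 1771/(2001/100) = 7700/87 ≈ 88.506
Retention S: 1000/CN − 10 with CN=88.506 → S = 100/77 ≈ 1.299 in
Ia = 0.2S: 0.2·1.299 = 0.260 in (exactly 20/77)

S = 100/77 in ≈ 1.299 in; Ia = 20/77 in ≈ 0.260 in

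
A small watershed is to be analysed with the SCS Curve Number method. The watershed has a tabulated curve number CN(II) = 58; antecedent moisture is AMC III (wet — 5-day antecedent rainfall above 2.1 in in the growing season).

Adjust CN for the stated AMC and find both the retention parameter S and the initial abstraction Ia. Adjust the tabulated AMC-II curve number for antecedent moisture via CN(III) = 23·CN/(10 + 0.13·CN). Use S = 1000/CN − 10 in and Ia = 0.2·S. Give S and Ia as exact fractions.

Wet (AMC III): CN(III) = 23·58/(10 + 0.13·58) = 1334/(877/50) = 66700/877 ≈ 76.055
S = 1000/(66700/877) − 10 = 2100/667 in ≈ 3.148 in
Ia = 0.2S: 0.2·3.148 = 0.630 in (exactly 420/667)

S = 2100/667 in ≈ 3.148 in; Ia = 420/667 in ≈ 0.630 in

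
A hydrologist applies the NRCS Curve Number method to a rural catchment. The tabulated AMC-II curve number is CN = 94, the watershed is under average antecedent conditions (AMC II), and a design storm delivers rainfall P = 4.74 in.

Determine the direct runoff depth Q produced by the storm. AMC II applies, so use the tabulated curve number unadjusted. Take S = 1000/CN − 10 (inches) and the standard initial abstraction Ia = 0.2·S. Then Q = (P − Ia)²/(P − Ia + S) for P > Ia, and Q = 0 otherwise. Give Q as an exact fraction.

CN(II) = 94; AMC II needs no correction.
S = 1000/94 − 10 = 30/47 in ≈ 0.638 in
Ia = 0.2S: 0.2·0.638 = 0.128 in (exactly 6/47)
P − Ia = 4.740 − 0.128 = 10839/2350 ≈ 4.612 in (> 0, runoff occurs)
Q: (10839/2350)² ÷ (12339/2350) = 13053769/3221850 in (≈ 4.052 in)

Q = 13053769/3221850 in ≈ 4.052 in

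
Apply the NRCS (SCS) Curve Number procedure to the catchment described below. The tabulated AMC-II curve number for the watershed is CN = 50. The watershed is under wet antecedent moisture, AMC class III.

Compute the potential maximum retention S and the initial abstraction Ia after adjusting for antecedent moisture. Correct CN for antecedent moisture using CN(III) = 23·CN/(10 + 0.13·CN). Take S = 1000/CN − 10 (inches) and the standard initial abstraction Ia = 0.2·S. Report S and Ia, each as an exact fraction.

S = 100/23 in ≈ 4.348 in; Ia = 20/23 in ≈ 0.870 in

CN(III) from CN(II)=50: (23·50)/(10 + 0.13·50) = 2300/33 ≈ 69.697
S = 1000/(2300/33) − 10 = 100/23 in ≈ 4.348 in
Ia = 0.2·(100/23) = 20/23 in ≈ 0.870 in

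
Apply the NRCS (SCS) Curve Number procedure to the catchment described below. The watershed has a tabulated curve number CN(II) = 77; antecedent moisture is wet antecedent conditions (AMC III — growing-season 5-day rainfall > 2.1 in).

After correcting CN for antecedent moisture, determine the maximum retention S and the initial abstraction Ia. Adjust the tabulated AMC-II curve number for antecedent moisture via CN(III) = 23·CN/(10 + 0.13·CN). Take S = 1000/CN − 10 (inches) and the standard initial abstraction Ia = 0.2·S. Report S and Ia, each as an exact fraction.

S = 100/77 in ≈ 1.299 in; Ia = 20/77 in ≈ 0.260 in

CN(III) from CN(II)=77: (23·77)/(10 + 0.13·77) = 7700/87 ≈ 88.506
Max retention: S = 1000/(7700/87) − 10 = 100/77 in (≈ 1.299 in)
Ia = 0.2S: 0.2·1.299 = 0.260 in (exactly 20/77)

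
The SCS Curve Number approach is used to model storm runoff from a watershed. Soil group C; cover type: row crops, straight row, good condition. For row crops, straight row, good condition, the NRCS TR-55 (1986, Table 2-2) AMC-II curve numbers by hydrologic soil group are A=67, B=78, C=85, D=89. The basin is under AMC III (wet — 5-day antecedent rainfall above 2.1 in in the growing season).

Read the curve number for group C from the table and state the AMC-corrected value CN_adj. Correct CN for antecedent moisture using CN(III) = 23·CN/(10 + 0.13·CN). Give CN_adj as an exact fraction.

NRCS table: row crops, straight row, good condition, soil group C → CN(II) = 85
Adjust CN=85 to AMC III: 23·85/(10 + 0.13·85) → 1955 ÷ (421/20) = 39100/421 ≈ 92.874

CN_adj = 39100/421 ≈ 92.874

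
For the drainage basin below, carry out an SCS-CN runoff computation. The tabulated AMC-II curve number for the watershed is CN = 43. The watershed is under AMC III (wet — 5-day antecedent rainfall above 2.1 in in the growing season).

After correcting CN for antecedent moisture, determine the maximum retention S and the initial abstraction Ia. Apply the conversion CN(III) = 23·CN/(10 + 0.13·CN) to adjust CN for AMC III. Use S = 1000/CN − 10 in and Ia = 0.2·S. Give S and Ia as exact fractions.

S = 5700/989 in ≈ 5.763 in; Ia = 1140/989 in ≈ 1.153 in

Adjust CN=43 to AMC III: 23·43/(10 + 0.13·43) → 989 ÷ (1559/100) = 98900/1559 ≈ 63.438
Retention S: 1000/CN − 10 with CN=63.438 → S = 5700/989 ≈ 5.763 in
Ia = 0.2·(5700/989) = 1140/989 in ≈ 1.153 in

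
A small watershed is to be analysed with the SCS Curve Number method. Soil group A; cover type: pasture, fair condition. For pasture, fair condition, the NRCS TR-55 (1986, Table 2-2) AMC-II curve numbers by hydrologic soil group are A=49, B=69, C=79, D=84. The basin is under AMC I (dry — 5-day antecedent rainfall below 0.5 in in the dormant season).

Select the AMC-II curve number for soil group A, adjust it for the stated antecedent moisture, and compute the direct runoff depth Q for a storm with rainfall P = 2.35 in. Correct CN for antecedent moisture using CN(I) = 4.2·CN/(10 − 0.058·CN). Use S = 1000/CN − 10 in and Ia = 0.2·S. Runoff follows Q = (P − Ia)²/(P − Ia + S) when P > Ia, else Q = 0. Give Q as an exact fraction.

NRCS table: pasture, fair condition, soil group A → CN(II) = 49
Adjust CN=49 to AMC I: 4.2·49/(10 − 0.058·49) → (1029/5) ÷ (3579/500) = 34300/1193 ≈ 28.751
Retention S: 1000/CN − 10 with CN=28.751 → S = 8500/343 ≈ 24.781 in
Initial abstraction Ia = S/5 = (8500/343)/5 = 1700/343 ≈ 4.956 in
P = 2.350 ≤ Ia = 4.956 in: entire storm abstracted, Q = 0.

Q = 0 in ≈ 0.000 in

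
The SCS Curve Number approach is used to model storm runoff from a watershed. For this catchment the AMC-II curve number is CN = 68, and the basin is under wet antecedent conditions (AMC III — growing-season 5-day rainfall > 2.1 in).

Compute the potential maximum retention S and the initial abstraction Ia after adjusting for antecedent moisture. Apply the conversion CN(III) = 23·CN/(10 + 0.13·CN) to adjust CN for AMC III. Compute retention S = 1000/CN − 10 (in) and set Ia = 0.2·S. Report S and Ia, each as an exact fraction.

S = 800/391 in ≈ 2.046 in; Ia = 160/391 in ≈ 0.409 in

Wet (AMC III): CN(III) = 23·68/(10 + 0.13·68) = 1564/(471/25) = 39100/471 ≈ 83.015
S = 1000/(39100/471) − 10 = 800/391 in ≈ 2.046 in
Ia = 0.2S: 0.2·2.046 = 0.409 in (exactly 160/391)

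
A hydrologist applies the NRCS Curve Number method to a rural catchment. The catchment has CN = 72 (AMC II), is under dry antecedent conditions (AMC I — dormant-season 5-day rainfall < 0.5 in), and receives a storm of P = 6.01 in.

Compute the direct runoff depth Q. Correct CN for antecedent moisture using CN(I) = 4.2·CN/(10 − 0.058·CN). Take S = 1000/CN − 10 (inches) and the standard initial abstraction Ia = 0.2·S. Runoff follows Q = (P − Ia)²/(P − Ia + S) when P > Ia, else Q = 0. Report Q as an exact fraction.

Q = 126045529/97812900 in ≈ 1.289 in

Dry (AMC I): CN(I) = 4.2·72/(10 − 0.058·72) = (1512/5)/(728/125) = 675/13 ≈ 51.923
Max retention: S = 1000/(675/13) − 10 = 250/27 in (≈ 9.259 in)
Initial abstraction Ia = S/5 = (250/27)/5 = 50/27 ≈ 1.852 in
Excess rainfall: 6.010 − 1.852 = 4.158 in; P > Ia so Q > 0
Runoff Q = (P−Ia)²/(P−Ia+S) = (4.158)²/(4.158+9.259) = 126045529/97812900 ≈ 1.289 in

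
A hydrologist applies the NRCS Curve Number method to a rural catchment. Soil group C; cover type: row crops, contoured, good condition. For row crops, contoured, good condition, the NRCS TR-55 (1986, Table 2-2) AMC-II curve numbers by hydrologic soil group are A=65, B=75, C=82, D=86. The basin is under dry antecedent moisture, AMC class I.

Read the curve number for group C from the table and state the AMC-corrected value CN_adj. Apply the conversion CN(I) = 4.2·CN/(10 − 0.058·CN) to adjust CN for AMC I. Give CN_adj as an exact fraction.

CN_adj = 28700/437 ≈ 65.675

NRCS table: row crops, contoured, good condition, soil group C → CN(II) = 82
Adjust CN=82 to AMC I: 4.2·82/(10 − 0.058·82) → (1722/5) ÷ (1311/250) = 28700/437 ≈ 65.675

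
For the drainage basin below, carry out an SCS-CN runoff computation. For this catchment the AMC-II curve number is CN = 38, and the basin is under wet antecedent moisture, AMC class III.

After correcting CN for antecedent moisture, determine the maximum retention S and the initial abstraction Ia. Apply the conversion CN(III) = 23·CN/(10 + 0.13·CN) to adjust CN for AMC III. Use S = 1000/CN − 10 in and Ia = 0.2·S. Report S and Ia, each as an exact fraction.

S = 3100/437 in ≈ 7.094 in; Ia = 620/437 in ≈ 1.419 in

Adjust CN=38 to AMC III: 23·38/(10 + 0.13·38) → 874 ÷ (747/50) = 43700/747 ≈ 58.501
Retention S: 1000/CN − 10 with CN=58.501 → S = 3100/437 ≈ 7.094 in
Initial abstraction Ia = S/5 = (3100/437)/5 = 620/437 ≈ 1.419 in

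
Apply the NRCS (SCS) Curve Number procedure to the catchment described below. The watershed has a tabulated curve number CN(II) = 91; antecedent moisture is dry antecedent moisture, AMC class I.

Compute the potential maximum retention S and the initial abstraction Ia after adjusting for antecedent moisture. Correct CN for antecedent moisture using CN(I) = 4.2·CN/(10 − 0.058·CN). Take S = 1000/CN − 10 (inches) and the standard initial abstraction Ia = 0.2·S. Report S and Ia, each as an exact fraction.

CN(I) from CN(II)=91: (4.2·91)/(10 − 0.058·91) = 63700/787 ≈ 80.940
Retention S: 1000/CN − 10 with CN=80.940 → S = 1500/637 ≈ 2.355 in
Initial abstraction Ia = S/5 = (1500/637)/5 = 300/637 ≈ 0.471 in

S = 1500/637 in ≈ 2.355 in; Ia = 300/637 in ≈ 0.471 in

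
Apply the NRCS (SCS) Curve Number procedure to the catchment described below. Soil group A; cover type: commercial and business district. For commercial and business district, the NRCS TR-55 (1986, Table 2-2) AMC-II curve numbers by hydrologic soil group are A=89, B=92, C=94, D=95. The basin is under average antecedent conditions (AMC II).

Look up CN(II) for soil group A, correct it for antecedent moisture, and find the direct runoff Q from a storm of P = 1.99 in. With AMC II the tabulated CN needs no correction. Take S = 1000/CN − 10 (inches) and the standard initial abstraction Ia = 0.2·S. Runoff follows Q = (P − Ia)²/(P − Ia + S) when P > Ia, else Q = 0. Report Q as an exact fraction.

NRCS table: commercial and business district, soil group A → CN(II) = 89
AMC II — tabulated CN = 89 applies directly.
Retention S: 1000/CN − 10 with CN=89.000 → S = 110/89 ≈ 1.236 in
Ia = 0.2·(110/89) = 22/89 in ≈ 0.247 in
Since P=1.990 > Ia=0.247: effective rainfall P−Ia = 15511/8900 in
Q = (15511/8900)²/((15511/8900) + 110/89) = (240591121/79210000)/(26511/8900) = 240591121/235947900 in ≈ 1.020 in

Q = 240591121/235947900 in ≈ 1.020 in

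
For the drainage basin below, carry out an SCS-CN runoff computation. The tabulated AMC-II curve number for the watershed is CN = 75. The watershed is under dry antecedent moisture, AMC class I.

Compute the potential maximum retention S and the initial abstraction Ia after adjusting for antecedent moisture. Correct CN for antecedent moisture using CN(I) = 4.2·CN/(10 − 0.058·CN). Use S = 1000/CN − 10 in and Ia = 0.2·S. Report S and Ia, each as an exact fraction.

S = 500/63 in ≈ 7.937 in; Ia = 100/63 in ≈ 1.587 in

CN(I) from CN(II)=75: (4.2·75)/(10 − 0.058·75) = 6300/113 ≈ 55.752
S = 1000/(6300/113) − 10 = 500/63 in ≈ 7.937 in
Initial abstraction Ia = S/5 = (500/63)/5 = 100/63 ≈ 1.587 in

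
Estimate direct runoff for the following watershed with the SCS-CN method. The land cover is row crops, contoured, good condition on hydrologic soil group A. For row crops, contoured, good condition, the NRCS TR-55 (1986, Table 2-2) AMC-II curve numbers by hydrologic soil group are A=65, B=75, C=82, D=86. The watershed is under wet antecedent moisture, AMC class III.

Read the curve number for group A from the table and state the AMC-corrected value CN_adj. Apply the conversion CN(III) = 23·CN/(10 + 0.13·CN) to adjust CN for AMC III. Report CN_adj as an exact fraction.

CN_adj = 29900/369 ≈ 81.030

NRCS table: row crops, contoured, good condition, soil group A → CN(II) = 65
CN(III) from CN(II)=65: (23·65)/(10 + 0.13·65) = 29900/369 ≈ 81.030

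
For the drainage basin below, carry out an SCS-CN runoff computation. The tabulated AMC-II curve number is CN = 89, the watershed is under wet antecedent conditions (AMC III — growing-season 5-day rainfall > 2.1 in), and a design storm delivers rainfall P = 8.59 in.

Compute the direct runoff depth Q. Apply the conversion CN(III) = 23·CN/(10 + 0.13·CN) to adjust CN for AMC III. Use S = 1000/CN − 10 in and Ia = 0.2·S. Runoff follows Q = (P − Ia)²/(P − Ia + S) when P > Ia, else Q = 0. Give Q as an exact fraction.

CN(III) from CN(II)=89: (23·89)/(10 + 0.13·89) = 204700/2157 ≈ 94.900
Max retention: S = 1000/(204700/2157) − 10 = 1100/2047 in (≈ 0.537 in)
Ia = 0.2·(1100/2047) = 220/2047 in ≈ 0.107 in
Excess rainfall: 8.590 − 0.107 = 8.483 in; P > Ia so Q > 0
Q = (1736373/204700)²/((1736373/204700) + 1100/2047) = (3014991195129/41902090000)/(1846373/204700) = 3014991195129/377952553100 in ≈ 7.977 in

Q = 3014991195129/377952553100 in ≈ 7.977 in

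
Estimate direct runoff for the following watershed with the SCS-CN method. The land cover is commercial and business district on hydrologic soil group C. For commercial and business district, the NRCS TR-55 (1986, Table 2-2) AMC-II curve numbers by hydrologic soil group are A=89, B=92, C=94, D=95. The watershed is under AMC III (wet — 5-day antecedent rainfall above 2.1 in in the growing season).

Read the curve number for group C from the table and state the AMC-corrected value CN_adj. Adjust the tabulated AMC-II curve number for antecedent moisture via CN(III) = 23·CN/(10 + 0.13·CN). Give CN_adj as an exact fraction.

CN_adj = 108100/1111 ≈ 97.300

NRCS table: commercial and business district, soil group C → CN(II) = 94
Adjust CN=94 to AMC III: 23·94/(10 + 0.13·94) → 2162 ÷ (1111/50) = 108100/1111 ≈ 97.300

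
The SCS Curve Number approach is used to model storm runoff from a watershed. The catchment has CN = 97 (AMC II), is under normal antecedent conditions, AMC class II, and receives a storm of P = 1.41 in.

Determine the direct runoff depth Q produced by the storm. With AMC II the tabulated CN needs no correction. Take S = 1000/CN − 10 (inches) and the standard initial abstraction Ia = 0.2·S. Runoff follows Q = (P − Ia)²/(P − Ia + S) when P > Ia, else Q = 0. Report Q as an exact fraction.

Q = 57002643/51982300 in ≈ 1.097 in

AMC II — tabulated CN = 97 applies directly.
Retention S: 1000/CN − 10 with CN=97.000 → S = 30/97 ≈ 0.309 in
Ia = 0.2·(30/97) = 6/97 in ≈ 0.062 in
Excess rainfall: 1.410 − 0.062 = 1.348 in; P > Ia so Q > 0
Q: (13077/9700)² ÷ (16077/9700) = 57002643/51982300 in (≈ 1.097 in)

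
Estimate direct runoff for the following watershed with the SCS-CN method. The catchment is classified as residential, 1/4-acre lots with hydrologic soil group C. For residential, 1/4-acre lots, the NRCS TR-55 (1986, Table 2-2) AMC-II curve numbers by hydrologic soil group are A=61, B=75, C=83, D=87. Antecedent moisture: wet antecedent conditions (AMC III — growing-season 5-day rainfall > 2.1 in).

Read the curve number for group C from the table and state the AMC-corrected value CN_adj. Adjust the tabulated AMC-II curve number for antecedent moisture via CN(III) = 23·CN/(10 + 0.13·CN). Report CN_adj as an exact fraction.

NRCS table: residential, 1/4-acre lots, soil group C → CN(II) = 83
CN(III) from CN(II)=83: (23·83)/(10 + 0.13·83) = 190900/2079 ≈ 91.823

CN_adj = 190900/2079 ≈ 91.823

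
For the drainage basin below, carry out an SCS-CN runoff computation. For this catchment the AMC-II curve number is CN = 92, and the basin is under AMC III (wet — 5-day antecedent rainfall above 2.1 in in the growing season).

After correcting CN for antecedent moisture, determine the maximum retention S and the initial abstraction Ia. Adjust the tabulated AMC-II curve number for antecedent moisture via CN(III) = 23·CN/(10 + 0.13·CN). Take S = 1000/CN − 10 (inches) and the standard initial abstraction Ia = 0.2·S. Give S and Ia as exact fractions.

Wet (AMC III): CN(III) = 23·92/(10 + 0.13·92) = 2116/(549/25) = 52900/549 ≈ 96.357
Retention S: 1000/CN − 10 with CN=96.357 → S = 200/529 ≈ 0.378 in
Ia = 0.2·(200/529) = 40/529 in ≈ 0.076 in

S = 200/529 in ≈ 0.378 in; Ia = 40/529 in ≈ 0.076 in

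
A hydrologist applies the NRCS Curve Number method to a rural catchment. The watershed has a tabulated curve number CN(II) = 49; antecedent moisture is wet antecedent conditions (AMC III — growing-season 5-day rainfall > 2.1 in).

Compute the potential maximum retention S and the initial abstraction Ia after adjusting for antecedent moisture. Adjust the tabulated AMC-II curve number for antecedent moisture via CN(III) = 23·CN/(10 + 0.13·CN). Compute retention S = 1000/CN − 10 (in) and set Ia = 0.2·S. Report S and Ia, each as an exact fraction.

S = 5100/1127 in ≈ 4.525 in; Ia = 1020/1127 in ≈ 0.905 in

Adjust CN=49 to AMC III: 23·49/(10 + 0.13·49) → 1127 ÷ (1637/100) = 112700/1637 ≈ 68.845
S = 1000/(112700/1637) − 10 = 5100/1127 in ≈ 4.525 in
Initial abstraction Ia = S/5 = (5100/1127)/5 = 1020/1127 ≈ 0.905 in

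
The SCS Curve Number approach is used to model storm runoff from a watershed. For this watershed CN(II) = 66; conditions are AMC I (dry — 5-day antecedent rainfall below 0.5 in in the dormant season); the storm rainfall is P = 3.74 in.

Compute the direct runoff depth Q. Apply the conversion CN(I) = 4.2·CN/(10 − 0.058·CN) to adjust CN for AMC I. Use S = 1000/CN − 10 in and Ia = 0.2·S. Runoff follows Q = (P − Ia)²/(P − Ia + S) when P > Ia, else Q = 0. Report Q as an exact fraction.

Adjust CN=66 to AMC I: 4.2·66/(10 − 0.058·66) → (1386/5) ÷ (1543/250) = 69300/1543 ≈ 44.913
Max retention: S = 1000/(69300/1543) − 10 = 8500/693 in (≈ 12.266 in)
Ia = 0.2S: 0.2·12.266 = 2.453 in (exactly 1700/693)
Excess rainfall: 3.740 − 2.453 = 1.287 in; P > Ia so Q > 0
Runoff Q = (P−Ia)²/(P−Ia+S) = (1.287)²/(1.287+12.266) = 116962193/957136950 ≈ 0.122 in

Q = 116962193/957136950 in ≈ 0.122 in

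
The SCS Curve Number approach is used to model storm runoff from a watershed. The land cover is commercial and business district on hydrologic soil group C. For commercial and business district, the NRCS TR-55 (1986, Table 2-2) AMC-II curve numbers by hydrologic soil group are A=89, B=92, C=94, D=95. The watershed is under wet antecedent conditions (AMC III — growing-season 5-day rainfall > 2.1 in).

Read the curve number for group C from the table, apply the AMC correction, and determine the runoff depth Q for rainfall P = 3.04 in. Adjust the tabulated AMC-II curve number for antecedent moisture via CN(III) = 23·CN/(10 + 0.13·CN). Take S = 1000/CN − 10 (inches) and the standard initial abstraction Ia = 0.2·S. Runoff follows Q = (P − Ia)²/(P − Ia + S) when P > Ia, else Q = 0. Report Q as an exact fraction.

Q = 1626347584/595603975 in ≈ 2.731 in

NRCS table: commercial and business district, soil group C → CN(II) = 94
Wet (AMC III): CN(III) = 23·94/(10 + 0.13·94) = 2162/(1111/50) = 108100/1111 ≈ 97.300
Max retention: S = 1000/(108100/1111) − 10 = 300/1081 in (≈ 0.278 in)
Ia = 0.2·(300/1081) = 60/1081 in ≈ 0.056 in
P − Ia = 3.040 − 0.056 = 80656/27025 ≈ 2.984 in (> 0, runoff occurs)
Runoff Q = (P−Ia)²/(P−Ia+S) = (2.984)²/(2.984+0.278) = 1626347584/595603975 ≈ 2.731 in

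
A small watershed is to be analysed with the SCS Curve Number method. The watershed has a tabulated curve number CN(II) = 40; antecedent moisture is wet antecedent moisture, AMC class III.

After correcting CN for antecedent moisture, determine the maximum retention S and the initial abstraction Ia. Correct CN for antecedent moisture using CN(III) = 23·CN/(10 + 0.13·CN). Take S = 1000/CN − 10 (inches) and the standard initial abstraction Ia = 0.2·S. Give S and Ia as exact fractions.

S = 150/23 in ≈ 6.522 in; Ia = 30/23 in ≈ 1.304 in

CN(III) from CN(II)=40: (23·40)/(10 + 0.13·40) = 1150/19 ≈ 60.526
Retention S: 1000/CN − 10 with CN=60.526 → S = 150/23 ≈ 6.522 in
Ia = 0.2S: 0.2·6.522 = 1.304 in (exactly 30/23)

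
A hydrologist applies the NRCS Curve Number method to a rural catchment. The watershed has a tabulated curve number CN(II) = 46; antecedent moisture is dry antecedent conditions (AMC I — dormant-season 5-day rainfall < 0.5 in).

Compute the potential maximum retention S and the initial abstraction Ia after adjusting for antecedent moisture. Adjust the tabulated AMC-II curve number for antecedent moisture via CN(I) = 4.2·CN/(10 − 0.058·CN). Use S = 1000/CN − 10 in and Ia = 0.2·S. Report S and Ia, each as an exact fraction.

S = 4500/161 in ≈ 27.950 in; Ia = 900/161 in ≈ 5.590 in

Adjust CN=46 to AMC I: 4.2·46/(10 − 0.058·46) → (966/5) ÷ (1833/250) = 16100/611 ≈ 26.350
Retention S: 1000/CN − 10 with CN=26.350 → S = 4500/161 ≈ 27.950 in
Ia = 0.2S: 0.2·27.950 = 5.590 in (exactly 900/161)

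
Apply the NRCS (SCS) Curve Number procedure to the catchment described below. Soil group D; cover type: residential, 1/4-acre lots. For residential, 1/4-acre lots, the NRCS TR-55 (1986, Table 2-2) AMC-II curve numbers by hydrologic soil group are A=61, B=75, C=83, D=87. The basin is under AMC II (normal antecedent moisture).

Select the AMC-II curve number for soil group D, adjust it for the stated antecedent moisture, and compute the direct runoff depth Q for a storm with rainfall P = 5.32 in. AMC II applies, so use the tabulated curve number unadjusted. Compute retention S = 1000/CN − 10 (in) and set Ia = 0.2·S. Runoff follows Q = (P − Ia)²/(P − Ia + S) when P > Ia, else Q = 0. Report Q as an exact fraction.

NRCS table: residential, 1/4-acre lots, soil group D → CN(II) = 87
CN(II) = 87; AMC II needs no correction.
S = 1000/87 − 10 = 130/87 in ≈ 1.494 in
Initial abstraction Ia = S/5 = (130/87)/5 = 26/87 ≈ 0.299 in
P − Ia = 5.320 − 0.299 = 10921/2175 ≈ 5.021 in (> 0, runoff occurs)
Q: (10921/2175)² ÷ (14171/2175) = 119268241/30821925 in (≈ 3.870 in)

Q = 119268241/30821925 in ≈ 3.870 in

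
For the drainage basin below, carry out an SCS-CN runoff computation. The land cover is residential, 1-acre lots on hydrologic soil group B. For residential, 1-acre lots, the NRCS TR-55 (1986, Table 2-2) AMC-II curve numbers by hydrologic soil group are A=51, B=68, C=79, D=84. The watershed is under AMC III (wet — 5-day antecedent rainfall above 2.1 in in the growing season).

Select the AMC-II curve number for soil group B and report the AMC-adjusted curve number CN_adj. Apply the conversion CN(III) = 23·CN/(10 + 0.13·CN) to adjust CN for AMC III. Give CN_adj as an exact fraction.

CN_adj = 39100/471 ≈ 83.015

NRCS table: residential, 1-acre lots, soil group B → CN(II) = 68
CN(III) from CN(II)=68: (23·68)/(10 + 0.13·68) = 39100/471 ≈ 83.015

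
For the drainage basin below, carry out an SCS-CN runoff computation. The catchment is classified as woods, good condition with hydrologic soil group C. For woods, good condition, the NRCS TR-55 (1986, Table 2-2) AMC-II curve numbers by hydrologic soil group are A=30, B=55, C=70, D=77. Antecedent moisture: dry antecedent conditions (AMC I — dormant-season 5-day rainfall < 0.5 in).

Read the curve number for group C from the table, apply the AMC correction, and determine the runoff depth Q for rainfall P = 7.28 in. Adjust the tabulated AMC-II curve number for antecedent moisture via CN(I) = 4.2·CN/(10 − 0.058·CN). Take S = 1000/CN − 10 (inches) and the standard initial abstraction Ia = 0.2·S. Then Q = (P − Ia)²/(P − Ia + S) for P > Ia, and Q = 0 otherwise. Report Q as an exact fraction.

Q = 20595362/11587275 in ≈ 1.777 in

NRCS table: woods, good condition, soil group C → CN(II) = 70
CN(I) from CN(II)=70: (4.2·70)/(10 − 0.058·70) = 4900/99 ≈ 49.495
Retention S: 1000/CN − 10 with CN=49.495 → S = 500/49 ≈ 10.204 in
Initial abstraction Ia = S/5 = (500/49)/5 = 100/49 ≈ 2.041 in
Since P=7.280 > Ia=2.041: effective rainfall P−Ia = 6418/1225 in
Q: (6418/1225)² ÷ (18918/1225) = 20595362/11587275 in (≈ 1.777 in)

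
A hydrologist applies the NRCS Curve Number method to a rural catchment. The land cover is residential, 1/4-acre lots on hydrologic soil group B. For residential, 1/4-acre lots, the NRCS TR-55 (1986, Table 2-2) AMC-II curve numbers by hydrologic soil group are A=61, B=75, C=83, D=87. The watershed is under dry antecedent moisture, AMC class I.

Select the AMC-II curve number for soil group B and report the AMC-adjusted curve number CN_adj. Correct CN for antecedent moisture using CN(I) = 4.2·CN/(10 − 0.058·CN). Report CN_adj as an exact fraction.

CN_adj = 6300/113 ≈ 55.752

NRCS table: residential, 1/4-acre lots, soil group B → CN(II) = 75
CN(I) from CN(II)=75: (4.2·75)/(10 − 0.058·75) = 6300/113 ≈ 55.752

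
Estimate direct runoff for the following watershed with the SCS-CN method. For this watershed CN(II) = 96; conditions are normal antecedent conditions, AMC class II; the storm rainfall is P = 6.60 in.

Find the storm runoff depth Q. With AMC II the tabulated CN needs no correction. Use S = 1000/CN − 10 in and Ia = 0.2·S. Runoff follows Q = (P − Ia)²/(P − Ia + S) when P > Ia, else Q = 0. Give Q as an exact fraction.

CN(II) = 96; AMC II needs no correction.
Retention S: 1000/CN − 10 with CN=96.000 → S = 5/12 ≈ 0.417 in
Ia = 0.2·(5/12) = 1/12 in ≈ 0.083 in
P − Ia = 6.600 − 0.083 = 391/60 ≈ 6.517 in (> 0, runoff occurs)
Runoff Q = (P−Ia)²/(P−Ia+S) = (6.517)²/(6.517+0.417) = 152881/24960 ≈ 6.125 in

Q = 152881/24960 in ≈ 6.125 in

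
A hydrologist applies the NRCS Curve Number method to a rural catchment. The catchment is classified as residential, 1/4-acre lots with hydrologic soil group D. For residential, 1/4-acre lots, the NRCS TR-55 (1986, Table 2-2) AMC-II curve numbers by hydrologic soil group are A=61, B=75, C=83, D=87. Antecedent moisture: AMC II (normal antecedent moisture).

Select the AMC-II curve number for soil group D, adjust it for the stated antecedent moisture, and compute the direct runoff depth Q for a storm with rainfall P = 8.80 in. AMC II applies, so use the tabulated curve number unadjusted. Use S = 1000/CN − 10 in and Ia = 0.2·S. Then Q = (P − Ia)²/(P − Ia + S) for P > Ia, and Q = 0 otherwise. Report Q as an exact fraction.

Q = 3418801/472845 in ≈ 7.230 in

NRCS table: residential, 1/4-acre lots, soil group D → CN(II) = 87
AMC II — tabulated CN = 87 applies directly.
Retention S: 1000/CN − 10 with CN=87.000 → S = 130/87 ≈ 1.494 in
Ia = 0.2S: 0.2·1.494 = 0.299 in (exactly 26/87)
P − Ia = 8.800 − 0.299 = 3698/435 ≈ 8.501 in (> 0, runoff occurs)
Q: (3698/435)² ÷ (4348/435) = 3418801/472845 in (≈ 7.230 in)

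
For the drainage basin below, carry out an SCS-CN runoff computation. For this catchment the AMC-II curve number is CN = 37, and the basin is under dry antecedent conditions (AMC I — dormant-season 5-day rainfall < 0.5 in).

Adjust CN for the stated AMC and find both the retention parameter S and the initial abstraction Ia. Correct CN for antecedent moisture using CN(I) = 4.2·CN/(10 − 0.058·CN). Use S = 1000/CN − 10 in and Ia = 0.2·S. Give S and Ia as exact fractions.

CN(I) from CN(II)=37: (4.2·37)/(10 − 0.058·37) = 3700/187 ≈ 19.786
S = 1000/(3700/187) − 10 = 1500/37 in ≈ 40.541 in
Ia = 0.2S: 0.2·40.541 = 8.108 in (exactly 300/37)

S = 1500/37 in ≈ 40.541 in; Ia = 300/37 in ≈ 8.108 in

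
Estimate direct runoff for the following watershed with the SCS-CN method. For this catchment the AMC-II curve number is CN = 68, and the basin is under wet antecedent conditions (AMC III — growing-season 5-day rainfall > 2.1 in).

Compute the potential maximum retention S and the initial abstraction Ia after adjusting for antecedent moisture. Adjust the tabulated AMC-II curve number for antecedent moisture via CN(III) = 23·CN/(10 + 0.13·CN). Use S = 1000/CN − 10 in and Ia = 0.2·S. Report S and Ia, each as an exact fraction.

S = 800/391 in ≈ 2.046 in; Ia = 160/391 in ≈ 0.409 in

Wet (AMC III): CN(III) = 23·68/(10 + 0.13·68) = 1564/(471/25) = 39100/471 ≈ 83.015
Max retention: S = 1000/(39100/471) − 10 = 800/391 in (≈ 2.046 in)
Ia = 0.2S: 0.2·2.046 = 0.409 in (exactly 160/391)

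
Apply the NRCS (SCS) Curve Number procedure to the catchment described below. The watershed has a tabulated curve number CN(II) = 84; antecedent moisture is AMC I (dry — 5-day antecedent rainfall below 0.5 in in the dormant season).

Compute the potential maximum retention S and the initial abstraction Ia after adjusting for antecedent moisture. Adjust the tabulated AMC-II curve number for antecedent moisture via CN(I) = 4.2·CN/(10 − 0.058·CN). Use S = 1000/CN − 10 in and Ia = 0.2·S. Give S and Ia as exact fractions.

Dry (AMC I): CN(I) = 4.2·84/(10 − 0.058·84) = (1764/5)/(641/125) = 44100/641 ≈ 68.799
S = 1000/(44100/641) − 10 = 2000/441 in ≈ 4.535 in
Initial abstraction Ia = S/5 = (2000/441)/5 = 400/441 ≈ 0.907 in

S = 2000/441 in ≈ 4.535 in; Ia = 400/441 in ≈ 0.907 in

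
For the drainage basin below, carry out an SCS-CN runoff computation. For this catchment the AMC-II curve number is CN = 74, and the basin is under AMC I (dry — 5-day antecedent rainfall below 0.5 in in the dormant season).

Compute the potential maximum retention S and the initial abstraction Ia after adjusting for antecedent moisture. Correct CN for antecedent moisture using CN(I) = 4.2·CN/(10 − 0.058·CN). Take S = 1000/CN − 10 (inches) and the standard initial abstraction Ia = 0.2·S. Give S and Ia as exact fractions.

S = 6500/777 in ≈ 8.366 in; Ia = 1300/777 in ≈ 1.673 in

Dry (AMC I): CN(I) = 4.2·74/(10 − 0.058·74) = (1554/5)/(1427/250) = 77700/1427 ≈ 54.450
Max retention: S = 1000/(77700/1427) − 10 = 6500/777 in (≈ 8.366 in)
Initial abstraction Ia = S/5 = (6500/777)/5 = 1300/777 ≈ 1.673 in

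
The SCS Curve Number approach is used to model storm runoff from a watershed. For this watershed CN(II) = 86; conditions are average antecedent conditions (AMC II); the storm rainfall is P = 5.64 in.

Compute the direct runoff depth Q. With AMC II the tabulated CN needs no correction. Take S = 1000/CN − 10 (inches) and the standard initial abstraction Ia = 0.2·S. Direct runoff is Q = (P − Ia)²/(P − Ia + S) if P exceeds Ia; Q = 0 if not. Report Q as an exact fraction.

AMC II — tabulated CN = 86 applies directly.
S = 1000/86 − 10 = 70/43 in ≈ 1.628 in
Ia = 0.2S: 0.2·1.628 = 0.326 in (exactly 14/43)
Excess rainfall: 5.640 − 0.326 = 5.314 in; P > Ia so Q > 0
Q = (5713/1075)²/((5713/1075) + 70/43) = (32638369/1155625)/(7463/1075) = 32638369/8022725 in ≈ 4.068 in

Q = 32638369/8022725 in ≈ 4.068 in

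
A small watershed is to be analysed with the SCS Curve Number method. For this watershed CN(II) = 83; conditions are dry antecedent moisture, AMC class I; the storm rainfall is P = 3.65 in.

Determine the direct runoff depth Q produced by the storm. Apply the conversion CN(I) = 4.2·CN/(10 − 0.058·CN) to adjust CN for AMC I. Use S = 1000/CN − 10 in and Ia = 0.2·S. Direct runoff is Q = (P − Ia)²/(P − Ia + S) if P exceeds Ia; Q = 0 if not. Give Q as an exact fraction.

Q = 8693511121/9176511540 in ≈ 0.947 in

Dry (AMC I): CN(I) = 4.2·83/(10 − 0.058·83) = (1743/5)/(2593/500) = 174300/2593 ≈ 67.219
S = 1000/(174300/2593) − 10 = 8500/1743 in ≈ 4.877 in
Ia = 0.2S: 0.2·4.877 = 0.975 in (exactly 1700/1743)
P − Ia = 3.650 − 0.975 = 93239/34860 ≈ 2.675 in (> 0, runoff occurs)
Q = (93239/34860)²/((93239/34860) + 8500/1743) = (8693511121/1215219600)/(263239/34860) = 8693511121/9176511540 in ≈ 0.947 in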